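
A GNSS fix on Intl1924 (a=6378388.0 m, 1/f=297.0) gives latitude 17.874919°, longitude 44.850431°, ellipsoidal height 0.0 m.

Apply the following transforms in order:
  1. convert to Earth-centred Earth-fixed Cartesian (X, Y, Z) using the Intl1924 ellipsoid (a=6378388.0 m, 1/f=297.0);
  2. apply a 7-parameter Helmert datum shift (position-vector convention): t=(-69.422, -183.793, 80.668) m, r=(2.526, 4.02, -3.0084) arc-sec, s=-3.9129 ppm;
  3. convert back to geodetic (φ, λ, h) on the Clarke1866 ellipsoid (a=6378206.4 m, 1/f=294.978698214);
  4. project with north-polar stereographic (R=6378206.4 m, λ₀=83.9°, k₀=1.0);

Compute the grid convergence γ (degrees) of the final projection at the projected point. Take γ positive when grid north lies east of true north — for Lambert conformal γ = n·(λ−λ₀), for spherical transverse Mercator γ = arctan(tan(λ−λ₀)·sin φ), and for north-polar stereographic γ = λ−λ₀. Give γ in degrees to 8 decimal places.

start: φ=17.874919°, λ=44.850431°, h=0.000 m
→ ECEF (a=6378388.000, f=1/297.0): X=4305043.1428, Y=4282625.2283, Z=1945237.2012
→ Helmert 7p (PV): X=4305057.2496, Y=4282338.0664, Z=1945278.8013
→ geod (Bowring, a=6378206.400): φ=17.87658216°, λ=44.84841617°, h=24.9100 m
→ into stereo (λ₀=83.9°): φ=17.87658216°, λ−λ₀=-39.05158383°
convergence γ = -39.05158383°

-39.05158383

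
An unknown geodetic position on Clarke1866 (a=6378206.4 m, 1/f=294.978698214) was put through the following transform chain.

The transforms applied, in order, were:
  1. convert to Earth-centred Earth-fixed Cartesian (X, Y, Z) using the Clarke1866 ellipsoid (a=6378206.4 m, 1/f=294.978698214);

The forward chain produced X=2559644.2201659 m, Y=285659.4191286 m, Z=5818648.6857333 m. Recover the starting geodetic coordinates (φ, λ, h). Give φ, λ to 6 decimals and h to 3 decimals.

start: X=2559644.2202, Y=285659.4191, Z=5818648.6857 m
→ geod (Bowring, a=6378206.400): φ=66.26779200°, λ=6.36792900°, h=3068.2980 m

φ=66.267792°, λ=6.367929°, h=3068.298 m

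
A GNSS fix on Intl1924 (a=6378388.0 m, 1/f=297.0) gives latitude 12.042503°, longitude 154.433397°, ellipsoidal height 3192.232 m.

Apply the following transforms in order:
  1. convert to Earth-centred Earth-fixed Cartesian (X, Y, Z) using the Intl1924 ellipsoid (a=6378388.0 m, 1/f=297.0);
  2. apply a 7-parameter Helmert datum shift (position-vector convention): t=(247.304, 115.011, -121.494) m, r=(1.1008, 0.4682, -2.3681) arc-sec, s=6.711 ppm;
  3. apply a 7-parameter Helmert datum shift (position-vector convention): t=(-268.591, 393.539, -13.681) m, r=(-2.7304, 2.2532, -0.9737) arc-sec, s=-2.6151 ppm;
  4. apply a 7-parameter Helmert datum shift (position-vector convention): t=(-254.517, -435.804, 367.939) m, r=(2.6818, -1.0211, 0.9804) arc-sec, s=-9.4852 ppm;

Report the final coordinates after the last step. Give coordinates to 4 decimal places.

start: φ=12.042503°, λ=154.433397°, h=3192.232 m
→ ECEF (a=6378388.000, f=1/297.0): X=-5630858.8035, Y=2693821.0315, Z=1322682.4139
→ Helmert 7p (PV): X=-5630615.3582, Y=2694011.7094, Z=1322596.9546
→ Helmert 7p (PV): X=-5630842.0594, Y=2694442.2909, Z=1322605.6610
→ Helmert 7p (PV): X=-5631062.5210, Y=2693936.9698, Z=1322968.2121

X=-5631062.5210 m, Y=2693936.9698 m, Z=1322968.2121 m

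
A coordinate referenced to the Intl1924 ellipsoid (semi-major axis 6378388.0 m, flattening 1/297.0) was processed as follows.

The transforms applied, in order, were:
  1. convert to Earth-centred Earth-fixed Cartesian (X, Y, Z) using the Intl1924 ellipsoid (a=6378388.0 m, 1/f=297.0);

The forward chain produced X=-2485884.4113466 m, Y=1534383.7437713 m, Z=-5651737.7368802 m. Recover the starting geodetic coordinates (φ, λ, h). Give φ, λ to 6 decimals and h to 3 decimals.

φ=-62.823600°, λ=148.315515°, h=660.640 m

start: X=-2485884.4113, Y=1534383.7438, Z=-5651737.7369 m
→ geod (Bowring, a=6378388.000): φ=-62.82360000°, λ=148.31551500°, h=660.6400 m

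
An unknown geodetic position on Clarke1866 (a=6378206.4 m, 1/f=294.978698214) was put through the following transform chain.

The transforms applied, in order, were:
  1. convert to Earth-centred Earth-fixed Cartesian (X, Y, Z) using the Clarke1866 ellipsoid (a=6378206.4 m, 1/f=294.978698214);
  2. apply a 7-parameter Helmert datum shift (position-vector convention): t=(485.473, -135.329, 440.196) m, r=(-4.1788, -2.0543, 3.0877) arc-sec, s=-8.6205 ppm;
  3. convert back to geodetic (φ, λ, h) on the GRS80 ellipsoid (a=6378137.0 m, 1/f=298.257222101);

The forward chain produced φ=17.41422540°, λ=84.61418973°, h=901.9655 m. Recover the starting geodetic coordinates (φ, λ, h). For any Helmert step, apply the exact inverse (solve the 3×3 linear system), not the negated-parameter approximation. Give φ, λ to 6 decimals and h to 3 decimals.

start: φ=17.414225°, λ=84.614190°, h=901.965 m
→ ECEF (a=6378137.000, f=1/298.257222101): X=571476.1293, Y=6061608.5586, Z=1896894.3507
→ Helmert⁻¹: X=571105.2096, Y=6061749.1704, Z=1896587.6227
→ geod (Bowring, a=6378206.400): φ=17.41252100°, λ=84.61778900°, h=862.3820 m

φ=17.412521°, λ=84.617789°, h=862.382 m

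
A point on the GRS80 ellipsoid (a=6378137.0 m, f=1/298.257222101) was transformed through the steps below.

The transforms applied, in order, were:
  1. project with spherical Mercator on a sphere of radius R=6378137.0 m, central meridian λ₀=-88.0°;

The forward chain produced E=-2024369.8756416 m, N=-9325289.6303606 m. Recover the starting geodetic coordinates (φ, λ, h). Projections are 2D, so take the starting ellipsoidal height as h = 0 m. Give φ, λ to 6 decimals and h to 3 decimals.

φ=-63.903454°, λ=-106.185224°, h=0.000 m

start: E=-2024369.8756, N=-9325289.6304 m
→ merc⁻¹: φ=-63.90345400°, λ=-106.18522400°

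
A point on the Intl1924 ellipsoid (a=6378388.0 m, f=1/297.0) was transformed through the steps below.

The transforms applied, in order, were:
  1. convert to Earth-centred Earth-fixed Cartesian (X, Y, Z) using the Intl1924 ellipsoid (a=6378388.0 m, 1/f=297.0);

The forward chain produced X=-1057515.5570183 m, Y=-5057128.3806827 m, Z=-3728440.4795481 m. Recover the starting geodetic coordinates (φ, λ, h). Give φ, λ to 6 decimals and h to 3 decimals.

φ=-35.999857°, λ=-101.811142°, h=345.107 m

start: X=-1057515.5570, Y=-5057128.3807, Z=-3728440.4795 m
→ geod (Bowring, a=6378388.000): φ=-35.99985700°, λ=-101.81114200°, h=345.1070 m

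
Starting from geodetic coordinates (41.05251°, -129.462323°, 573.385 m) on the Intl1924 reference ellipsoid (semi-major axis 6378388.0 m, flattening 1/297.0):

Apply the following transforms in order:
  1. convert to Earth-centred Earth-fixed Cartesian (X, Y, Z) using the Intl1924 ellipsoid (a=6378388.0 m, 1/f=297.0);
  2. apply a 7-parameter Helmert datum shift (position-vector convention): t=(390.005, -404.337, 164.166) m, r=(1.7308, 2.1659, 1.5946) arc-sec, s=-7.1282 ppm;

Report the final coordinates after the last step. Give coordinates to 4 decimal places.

start: φ=41.052510°, λ=-129.462323°, h=573.385 m
→ ECEF (a=6378388.000, f=1/297.0): X=-3061807.4570, Y=-3719249.7721, Z=4167269.8772
→ Helmert 7p (PV): X=-3061323.1157, Y=-3719686.2357, Z=4167405.2801

X=-3061323.1157 m, Y=-3719686.2357 m, Z=4167405.2801 m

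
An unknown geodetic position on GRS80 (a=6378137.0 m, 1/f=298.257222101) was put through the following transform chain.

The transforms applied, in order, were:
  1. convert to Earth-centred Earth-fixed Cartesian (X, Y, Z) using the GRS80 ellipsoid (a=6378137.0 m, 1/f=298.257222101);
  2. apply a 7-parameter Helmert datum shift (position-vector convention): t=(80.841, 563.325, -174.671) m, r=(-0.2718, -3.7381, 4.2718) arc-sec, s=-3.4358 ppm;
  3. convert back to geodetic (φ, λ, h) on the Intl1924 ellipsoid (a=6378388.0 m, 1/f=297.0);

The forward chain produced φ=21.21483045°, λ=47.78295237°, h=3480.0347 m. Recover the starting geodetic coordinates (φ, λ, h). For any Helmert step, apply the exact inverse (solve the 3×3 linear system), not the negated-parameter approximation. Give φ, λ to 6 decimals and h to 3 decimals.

φ=21.216640°, λ=47.778382°, h=3364.512 m

start: φ=21.214830°, λ=47.782952°, h=3480.035 m
→ ECEF (a=6378388.000, f=1/297.0): X=3999385.2061, Y=4408070.9327, Z=2294873.3332
→ Helmert⁻¹: X=3999450.9768, Y=4407436.8972, Z=2294989.2160
→ geod (Bowring, a=6378137.000): φ=21.21664000°, λ=47.77838200°, h=3364.5120 m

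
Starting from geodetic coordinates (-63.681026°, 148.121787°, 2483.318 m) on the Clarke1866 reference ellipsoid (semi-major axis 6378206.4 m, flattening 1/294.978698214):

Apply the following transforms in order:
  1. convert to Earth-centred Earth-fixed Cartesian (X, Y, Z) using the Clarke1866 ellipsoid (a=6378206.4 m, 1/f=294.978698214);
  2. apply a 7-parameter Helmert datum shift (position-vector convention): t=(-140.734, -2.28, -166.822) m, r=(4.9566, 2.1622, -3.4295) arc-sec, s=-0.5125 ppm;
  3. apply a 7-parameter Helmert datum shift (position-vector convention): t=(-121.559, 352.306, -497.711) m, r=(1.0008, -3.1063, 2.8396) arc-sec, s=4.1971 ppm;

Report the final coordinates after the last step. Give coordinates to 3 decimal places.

start: φ=-63.681026°, λ=148.121787°, h=2483.318 m
→ ECEF (a=6378206.400, f=1/294.978698214): X=-2408860.2441, Y=1498112.8817, Z=-5696071.5100
→ Helmert 7p (PV): X=-2409034.5448, Y=1498286.7633, Z=-5696174.1616
→ Helmert 7p (PV): X=-2409101.0580, Y=1498639.8311, Z=-5696724.7899

X=-2409101.058 m, Y=1498639.831 m, Z=-5696724.790 m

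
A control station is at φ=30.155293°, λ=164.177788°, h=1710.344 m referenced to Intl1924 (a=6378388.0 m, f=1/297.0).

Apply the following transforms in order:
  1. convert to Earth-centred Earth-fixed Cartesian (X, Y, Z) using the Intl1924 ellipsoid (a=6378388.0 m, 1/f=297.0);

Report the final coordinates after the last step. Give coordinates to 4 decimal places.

start: φ=30.155293°, λ=164.177788°, h=1710.344 m
→ ECEF (a=6378388.000, f=1/297.0): X=-5312154.1742, Y=1505412.6345, Z=3186175.7178

X=-5312154.1742 m, Y=1505412.6345 m, Z=3186175.7178 m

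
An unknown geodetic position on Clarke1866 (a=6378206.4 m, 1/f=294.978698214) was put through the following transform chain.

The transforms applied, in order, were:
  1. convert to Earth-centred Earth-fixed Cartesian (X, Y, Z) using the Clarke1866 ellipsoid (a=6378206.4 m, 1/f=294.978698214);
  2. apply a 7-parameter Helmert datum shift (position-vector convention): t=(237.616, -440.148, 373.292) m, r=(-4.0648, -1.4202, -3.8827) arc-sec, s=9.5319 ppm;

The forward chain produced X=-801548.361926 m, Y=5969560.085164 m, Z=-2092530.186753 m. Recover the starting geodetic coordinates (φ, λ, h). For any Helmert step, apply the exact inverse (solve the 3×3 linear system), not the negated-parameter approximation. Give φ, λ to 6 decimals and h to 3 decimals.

start: X=-801548.3619, Y=5969560.0852, Z=-2092530.1868 m
→ Helmert⁻¹: X=-801905.1227, Y=5969969.4747, Z=-2092760.3598
→ geod (Bowring, a=6378206.400): φ=-19.27958000°, λ=97.65035800°, h=906.0270 m

φ=-19.279580°, λ=97.650358°, h=906.027 m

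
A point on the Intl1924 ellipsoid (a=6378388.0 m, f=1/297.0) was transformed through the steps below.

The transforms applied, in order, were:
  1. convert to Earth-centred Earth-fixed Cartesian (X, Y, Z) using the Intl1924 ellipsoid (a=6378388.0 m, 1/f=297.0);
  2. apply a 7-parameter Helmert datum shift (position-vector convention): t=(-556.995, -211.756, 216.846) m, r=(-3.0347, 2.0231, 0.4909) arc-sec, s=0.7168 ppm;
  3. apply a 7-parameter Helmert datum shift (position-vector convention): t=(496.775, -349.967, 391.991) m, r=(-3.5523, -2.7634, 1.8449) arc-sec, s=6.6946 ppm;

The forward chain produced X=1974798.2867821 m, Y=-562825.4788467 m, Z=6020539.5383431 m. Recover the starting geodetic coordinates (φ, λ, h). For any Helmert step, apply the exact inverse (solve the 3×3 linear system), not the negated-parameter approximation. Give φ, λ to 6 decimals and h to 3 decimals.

start: X=1974798.2868, Y=-562825.4788, Z=6020539.5383 m
→ Helmert⁻¹: X=1974363.9156, Y=-562593.0836, Z=6020071.1049
→ Helmert⁻¹: X=1974859.1120, Y=-562474.1926, Z=6019861.0383
→ geod (Bowring, a=6378388.000): φ=71.28303800°, λ=-15.89787400°, h=1297.9140 m

φ=71.283038°, λ=-15.897874°, h=1297.914 m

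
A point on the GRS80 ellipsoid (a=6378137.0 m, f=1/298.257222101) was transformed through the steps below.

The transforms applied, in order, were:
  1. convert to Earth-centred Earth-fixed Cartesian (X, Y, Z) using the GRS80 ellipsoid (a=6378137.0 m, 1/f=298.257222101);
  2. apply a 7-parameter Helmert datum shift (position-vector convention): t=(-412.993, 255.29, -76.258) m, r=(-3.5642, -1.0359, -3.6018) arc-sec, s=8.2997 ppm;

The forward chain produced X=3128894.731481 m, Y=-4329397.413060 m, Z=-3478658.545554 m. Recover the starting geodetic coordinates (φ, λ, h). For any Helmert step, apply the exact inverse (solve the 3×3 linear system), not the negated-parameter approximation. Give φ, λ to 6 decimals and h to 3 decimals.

start: X=3128894.7315, Y=-4329397.4131, Z=-3478658.5456 m
→ Helmert⁻¹: X=3129339.8838, Y=-4329502.0139, Z=-3478643.9454
→ geod (Bowring, a=6378137.000): φ=-33.24763100°, λ=-54.14080700°, h=3072.4770 m

φ=-33.247631°, λ=-54.140807°, h=3072.477 m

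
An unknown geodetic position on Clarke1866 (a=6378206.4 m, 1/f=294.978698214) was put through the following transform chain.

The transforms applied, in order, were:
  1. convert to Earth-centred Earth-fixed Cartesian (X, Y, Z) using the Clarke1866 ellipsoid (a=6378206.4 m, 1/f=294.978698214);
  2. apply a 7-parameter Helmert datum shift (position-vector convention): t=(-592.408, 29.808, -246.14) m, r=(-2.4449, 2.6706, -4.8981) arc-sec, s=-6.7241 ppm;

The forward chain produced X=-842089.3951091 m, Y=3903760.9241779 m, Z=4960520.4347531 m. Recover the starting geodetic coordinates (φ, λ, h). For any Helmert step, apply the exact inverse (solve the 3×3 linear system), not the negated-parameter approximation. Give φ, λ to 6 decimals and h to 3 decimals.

start: X=-842089.3951, Y=3903760.9242, Z=4960520.4348 m
→ Helmert⁻¹: X=-841659.5749, Y=3903678.5770, Z=4960835.3055
→ geod (Bowring, a=6378206.400): φ=51.35640800°, λ=102.16710600°, h=3376.9480 m

φ=51.356408°, λ=102.167106°, h=3376.948 m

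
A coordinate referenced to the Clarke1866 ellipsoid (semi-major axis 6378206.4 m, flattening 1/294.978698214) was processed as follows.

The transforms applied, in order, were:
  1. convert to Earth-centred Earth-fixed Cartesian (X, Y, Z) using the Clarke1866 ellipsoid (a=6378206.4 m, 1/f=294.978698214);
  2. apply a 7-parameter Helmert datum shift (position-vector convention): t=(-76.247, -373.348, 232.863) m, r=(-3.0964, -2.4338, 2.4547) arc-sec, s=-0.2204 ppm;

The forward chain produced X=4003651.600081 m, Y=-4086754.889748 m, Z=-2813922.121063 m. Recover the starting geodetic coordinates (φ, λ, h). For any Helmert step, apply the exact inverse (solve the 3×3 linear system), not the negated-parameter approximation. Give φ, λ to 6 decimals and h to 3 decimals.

start: X=4003651.6001, Y=-4086754.8897, Z=-2813922.1211 m
→ Helmert⁻¹: X=4003646.8919, Y=-4086387.8416, Z=-2814264.1888
→ geod (Bowring, a=6378206.400): φ=-26.34854700°, λ=-45.58597300°, h=1589.6060 m

φ=-26.348547°, λ=-45.585973°, h=1589.606 m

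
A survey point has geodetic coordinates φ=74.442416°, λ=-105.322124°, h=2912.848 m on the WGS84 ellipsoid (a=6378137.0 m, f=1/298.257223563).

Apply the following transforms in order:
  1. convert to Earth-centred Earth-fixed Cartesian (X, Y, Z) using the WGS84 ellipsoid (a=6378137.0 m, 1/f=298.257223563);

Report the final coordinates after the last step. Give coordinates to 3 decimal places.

start: φ=74.442416°, λ=-105.322124°, h=2912.848 m
→ ECEF (a=6378137.000, f=1/298.257223563): X=-453651.1835, Y=-1655757.2025, Z=6125171.9359

X=-453651.183 m, Y=-1655757.202 m, Z=6125171.936 m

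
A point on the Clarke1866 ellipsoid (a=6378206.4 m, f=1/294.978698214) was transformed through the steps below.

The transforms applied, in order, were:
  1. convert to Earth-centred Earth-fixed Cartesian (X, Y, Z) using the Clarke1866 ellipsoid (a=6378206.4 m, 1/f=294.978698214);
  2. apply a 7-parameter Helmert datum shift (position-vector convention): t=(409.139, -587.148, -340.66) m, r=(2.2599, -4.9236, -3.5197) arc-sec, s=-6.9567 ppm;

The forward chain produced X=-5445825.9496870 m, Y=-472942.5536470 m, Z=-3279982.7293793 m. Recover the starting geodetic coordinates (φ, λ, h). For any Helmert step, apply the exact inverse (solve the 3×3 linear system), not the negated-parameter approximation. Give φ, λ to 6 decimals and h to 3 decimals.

φ=-31.131384°, λ=-175.041823°, h=2583.448 m

start: X=-5445825.9497, Y=-472942.5536, Z=-3279982.7294 m
→ Helmert⁻¹: X=-5446343.1976, Y=-472487.5596, Z=-3279529.7025
→ geod (Bowring, a=6378206.400): φ=-31.13138400°, λ=-175.04182300°, h=2583.4480 m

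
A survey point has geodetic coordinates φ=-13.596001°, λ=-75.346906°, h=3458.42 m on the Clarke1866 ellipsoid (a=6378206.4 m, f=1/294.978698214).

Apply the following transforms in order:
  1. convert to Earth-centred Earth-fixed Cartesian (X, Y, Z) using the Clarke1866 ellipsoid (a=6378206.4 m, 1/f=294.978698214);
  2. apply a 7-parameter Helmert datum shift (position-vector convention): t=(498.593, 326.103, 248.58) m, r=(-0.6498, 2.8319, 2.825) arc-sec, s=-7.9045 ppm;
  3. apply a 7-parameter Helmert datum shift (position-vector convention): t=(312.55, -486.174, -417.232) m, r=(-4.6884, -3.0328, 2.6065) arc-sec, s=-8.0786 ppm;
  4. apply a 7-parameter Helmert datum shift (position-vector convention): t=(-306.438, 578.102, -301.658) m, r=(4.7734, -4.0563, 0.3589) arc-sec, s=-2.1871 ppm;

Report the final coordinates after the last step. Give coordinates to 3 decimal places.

start: φ=-13.596001°, λ=-75.346906°, h=3458.420 m
→ ECEF (a=6378206.400, f=1/294.978698214): X=1569399.4424, Y=-6002209.9447, Z=-1490295.2064
→ Helmert 7p (PV): X=1569947.3749, Y=-6001819.5978, Z=-1490037.4845
→ Helmert 7p (PV): X=1570344.9928, Y=-6002271.3151, Z=-1490283.1753
→ Helmert 7p (PV): X=1570074.8713, Y=-6001642.8649, Z=-1490689.5972

X=1570074.871 m, Y=-6001642.865 m, Z=-1490689.597 m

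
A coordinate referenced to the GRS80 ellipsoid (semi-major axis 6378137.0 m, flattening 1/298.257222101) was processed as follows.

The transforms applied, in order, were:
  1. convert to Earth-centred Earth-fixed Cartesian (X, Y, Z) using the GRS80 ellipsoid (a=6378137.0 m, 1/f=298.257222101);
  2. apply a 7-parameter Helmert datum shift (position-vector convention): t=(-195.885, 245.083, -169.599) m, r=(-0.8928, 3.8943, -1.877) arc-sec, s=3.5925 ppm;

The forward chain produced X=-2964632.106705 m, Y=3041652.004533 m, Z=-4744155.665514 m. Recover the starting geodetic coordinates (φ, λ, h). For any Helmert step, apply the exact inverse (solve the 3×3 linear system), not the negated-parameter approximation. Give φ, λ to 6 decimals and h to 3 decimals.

φ=-48.354776°, λ=134.265202°, h=1110.671 m

start: X=-2964632.1067, Y=3041652.0045, Z=-4744155.6655 m
→ Helmert⁻¹: X=-2964363.6811, Y=3041389.5538, Z=-4744011.8269
→ geod (Bowring, a=6378137.000): φ=-48.35477600°, λ=134.26520200°, h=1110.6710 m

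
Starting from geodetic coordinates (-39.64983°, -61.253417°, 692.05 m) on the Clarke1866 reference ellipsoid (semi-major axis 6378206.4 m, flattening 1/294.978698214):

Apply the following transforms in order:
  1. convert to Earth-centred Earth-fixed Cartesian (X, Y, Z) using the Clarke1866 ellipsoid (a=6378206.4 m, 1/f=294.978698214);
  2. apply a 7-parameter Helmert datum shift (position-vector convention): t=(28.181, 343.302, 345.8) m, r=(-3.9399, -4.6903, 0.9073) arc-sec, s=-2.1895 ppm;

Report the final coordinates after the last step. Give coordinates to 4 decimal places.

X=2365508.9322 m, Y=-4311833.1249 m, Z=-4047879.2053 m

start: φ=-39.649830°, λ=-61.253417°, h=692.050 m
→ ECEF (a=6378206.400, f=1/294.978698214): X=2365374.9059, Y=-4312118.9444, Z=-4048370.0223
→ Helmert 7p (PV): X=2365508.9322, Y=-4311833.1249, Z=-4047879.2053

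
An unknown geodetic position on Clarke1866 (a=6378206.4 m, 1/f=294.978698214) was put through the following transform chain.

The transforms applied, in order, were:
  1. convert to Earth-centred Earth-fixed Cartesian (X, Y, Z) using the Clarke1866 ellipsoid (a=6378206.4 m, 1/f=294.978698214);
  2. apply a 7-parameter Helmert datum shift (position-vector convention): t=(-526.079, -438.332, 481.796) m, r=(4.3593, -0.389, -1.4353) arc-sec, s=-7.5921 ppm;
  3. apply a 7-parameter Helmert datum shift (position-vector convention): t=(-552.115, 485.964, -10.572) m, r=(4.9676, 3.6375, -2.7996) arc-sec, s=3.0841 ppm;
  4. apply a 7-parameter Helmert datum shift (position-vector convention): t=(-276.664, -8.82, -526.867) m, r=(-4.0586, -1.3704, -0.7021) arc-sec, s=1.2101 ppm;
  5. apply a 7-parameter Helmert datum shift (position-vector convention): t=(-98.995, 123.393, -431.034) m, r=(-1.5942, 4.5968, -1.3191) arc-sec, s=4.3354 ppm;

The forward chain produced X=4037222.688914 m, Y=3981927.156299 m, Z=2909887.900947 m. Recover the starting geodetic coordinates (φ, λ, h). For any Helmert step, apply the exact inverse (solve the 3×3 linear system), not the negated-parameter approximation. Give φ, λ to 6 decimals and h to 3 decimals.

φ=27.324102°, λ=44.596205°, h=921.503 m

start: X=4037222.6889, Y=3981927.1563, Z=2909887.9009 m
→ Helmert⁻¹: X=4037213.8548, Y=3981789.8250, Z=2910427.0655
→ Helmert⁻¹: X=4037491.4200, Y=3981750.2910, Z=2911001.9328
→ Helmert⁻¹: X=4037925.7073, Y=3981376.9614, Z=2910978.8503
→ Helmert⁻¹: X=4038460.2273, Y=3981935.1361, Z=2910427.3788
→ geod (Bowring, a=6378206.400): φ=27.32410200°, λ=44.59620500°, h=921.5030 m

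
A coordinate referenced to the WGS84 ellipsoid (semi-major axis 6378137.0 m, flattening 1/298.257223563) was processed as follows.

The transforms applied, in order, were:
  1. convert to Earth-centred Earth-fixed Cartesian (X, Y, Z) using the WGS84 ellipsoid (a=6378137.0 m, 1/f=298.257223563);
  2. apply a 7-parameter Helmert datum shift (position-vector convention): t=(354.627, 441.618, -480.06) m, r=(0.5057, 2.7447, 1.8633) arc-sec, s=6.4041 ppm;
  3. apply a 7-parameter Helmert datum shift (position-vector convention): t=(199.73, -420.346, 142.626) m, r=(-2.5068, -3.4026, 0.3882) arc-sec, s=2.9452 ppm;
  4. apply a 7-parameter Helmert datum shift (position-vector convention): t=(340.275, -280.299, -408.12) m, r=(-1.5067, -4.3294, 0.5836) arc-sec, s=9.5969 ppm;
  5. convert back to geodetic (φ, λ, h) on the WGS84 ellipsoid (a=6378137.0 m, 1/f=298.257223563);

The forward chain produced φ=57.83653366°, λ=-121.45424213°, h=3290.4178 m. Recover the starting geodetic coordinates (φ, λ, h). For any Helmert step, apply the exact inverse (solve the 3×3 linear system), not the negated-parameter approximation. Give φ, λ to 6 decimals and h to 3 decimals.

start: φ=57.836534°, λ=-121.454242°, h=3290.418 m
→ ECEF (a=6378137.000, f=1/298.257223563): X=-1776914.2211, Y=-2904865.2915, Z=5378853.3099
→ Helmert⁻¹: X=-1777132.7509, Y=-2904591.3831, Z=5379225.8902
→ Helmert⁻¹: X=-1777243.9777, Y=-2904224.5123, Z=5379061.4437
→ Helmert⁻¹: X=-1777685.0430, Y=-2904618.2810, Z=5379490.5190
→ geod (Bowring, a=6378137.000): φ=57.83812200°, λ=-121.46747400°, h=3931.8370 m

φ=57.838122°, λ=-121.467474°, h=3931.837 m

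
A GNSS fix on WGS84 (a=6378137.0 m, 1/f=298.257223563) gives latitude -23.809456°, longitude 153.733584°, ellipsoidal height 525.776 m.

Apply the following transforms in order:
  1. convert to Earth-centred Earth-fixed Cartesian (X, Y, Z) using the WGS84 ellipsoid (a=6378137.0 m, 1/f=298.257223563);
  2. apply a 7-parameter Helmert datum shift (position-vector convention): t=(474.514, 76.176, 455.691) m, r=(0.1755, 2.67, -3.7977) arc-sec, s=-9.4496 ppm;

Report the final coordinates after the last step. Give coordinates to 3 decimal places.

start: φ=-23.809456°, λ=153.733584°, h=525.776 m
→ ECEF (a=6378137.000, f=1/298.257223563): X=-5236081.8681, Y=2584015.1329, Z=-2559201.9270
→ Helmert 7p (PV): X=-5235543.4267, Y=2584165.4731, Z=-2558652.0761

X=-5235543.427 m, Y=2584165.473 m, Z=-2558652.076 m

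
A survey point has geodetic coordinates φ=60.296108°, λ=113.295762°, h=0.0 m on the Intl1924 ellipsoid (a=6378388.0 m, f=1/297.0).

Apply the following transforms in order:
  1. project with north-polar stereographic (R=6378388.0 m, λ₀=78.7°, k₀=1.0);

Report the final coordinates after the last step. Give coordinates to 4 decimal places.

start: φ=60.296108°, λ=113.295762°, h=0.000 m
→ stereo (R=6378388.0, λ₀=78.7°): E=1920730.8318, N=-2784698.4949

E=1920730.8318 m, N=-2784698.4949 m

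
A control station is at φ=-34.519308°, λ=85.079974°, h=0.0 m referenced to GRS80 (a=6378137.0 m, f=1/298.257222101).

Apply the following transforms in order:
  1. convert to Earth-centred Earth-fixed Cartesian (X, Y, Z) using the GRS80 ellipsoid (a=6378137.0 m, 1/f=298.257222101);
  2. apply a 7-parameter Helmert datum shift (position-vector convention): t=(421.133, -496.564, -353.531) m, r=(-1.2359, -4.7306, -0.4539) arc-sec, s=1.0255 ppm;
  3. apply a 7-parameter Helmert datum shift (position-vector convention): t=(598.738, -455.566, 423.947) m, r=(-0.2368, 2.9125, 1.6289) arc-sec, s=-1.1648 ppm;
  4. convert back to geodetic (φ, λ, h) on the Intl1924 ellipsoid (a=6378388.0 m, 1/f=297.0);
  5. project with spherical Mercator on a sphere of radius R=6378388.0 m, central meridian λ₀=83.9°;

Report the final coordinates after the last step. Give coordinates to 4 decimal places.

start: φ=-34.519308°, λ=85.079974°, h=0.000 m
→ ECEF (a=6378137.000, f=1/298.257222101): X=451195.9155, Y=5241445.7037, Z=-3594056.9056
→ Helmert 7p (PV): X=451711.4737, Y=5240931.9870, Z=-3594435.1801
→ Helmert 7p (PV): X=452217.5432, Y=5240469.7570, Z=-3594019.4413
→ geod (Bowring, a=6378388.000): φ=-34.52431756°, λ=85.06797481°, h=-971.7975 m
→ merc (R=6378388.0, λ₀=83.9°): E=130023.4782, N=-4099585.5581

E=130023.4782 m, N=-4099585.5581 m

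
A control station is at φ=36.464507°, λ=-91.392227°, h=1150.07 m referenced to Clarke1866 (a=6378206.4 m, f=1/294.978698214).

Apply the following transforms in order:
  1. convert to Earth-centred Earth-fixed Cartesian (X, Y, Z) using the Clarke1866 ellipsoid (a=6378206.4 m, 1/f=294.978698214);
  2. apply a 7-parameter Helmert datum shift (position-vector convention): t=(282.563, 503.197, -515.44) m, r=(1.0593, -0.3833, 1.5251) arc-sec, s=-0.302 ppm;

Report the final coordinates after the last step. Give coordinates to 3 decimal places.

start: φ=36.464507°, λ=-91.392227°, h=1150.070 m
→ ECEF (a=6378206.400, f=1/294.978698214): X=-124801.2430, Y=-5135065.7041, Z=3770259.9635
→ Helmert 7p (PV): X=-124487.6804, Y=-5134581.2417, Z=3769716.7812

X=-124487.680 m, Y=-5134581.242 m, Z=3769716.781 m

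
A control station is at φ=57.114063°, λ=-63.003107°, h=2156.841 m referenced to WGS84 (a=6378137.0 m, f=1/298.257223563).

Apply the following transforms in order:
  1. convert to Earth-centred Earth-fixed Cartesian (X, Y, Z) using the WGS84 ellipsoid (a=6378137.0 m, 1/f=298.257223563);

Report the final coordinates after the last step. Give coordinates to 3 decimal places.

X=1576314.690 m, Y=-3094106.547 m, Z=5334618.797 m

start: φ=57.114063°, λ=-63.003107°, h=2156.841 m
→ ECEF (a=6378137.000, f=1/298.257223563): X=1576314.6900, Y=-3094106.5472, Z=5334618.7965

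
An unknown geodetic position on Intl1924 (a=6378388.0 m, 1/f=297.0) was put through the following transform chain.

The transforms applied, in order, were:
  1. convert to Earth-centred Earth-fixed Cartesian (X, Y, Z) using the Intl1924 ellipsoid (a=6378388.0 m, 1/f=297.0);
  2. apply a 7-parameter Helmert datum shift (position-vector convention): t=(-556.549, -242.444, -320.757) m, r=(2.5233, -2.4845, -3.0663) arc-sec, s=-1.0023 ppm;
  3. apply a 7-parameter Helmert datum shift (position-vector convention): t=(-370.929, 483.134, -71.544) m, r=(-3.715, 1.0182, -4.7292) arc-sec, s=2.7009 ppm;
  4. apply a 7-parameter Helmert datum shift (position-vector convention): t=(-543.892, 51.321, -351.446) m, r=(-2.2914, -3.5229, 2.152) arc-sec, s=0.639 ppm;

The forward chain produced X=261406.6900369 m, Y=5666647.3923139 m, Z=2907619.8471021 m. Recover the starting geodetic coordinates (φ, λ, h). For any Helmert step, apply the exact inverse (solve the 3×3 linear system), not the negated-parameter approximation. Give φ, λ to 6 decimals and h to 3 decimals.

start: X=261406.6900, Y=5666647.3923, Z=2907619.8471 m
→ Helmert⁻¹: X=262059.2026, Y=5666557.4109, Z=2908027.9090
→ Helmert⁻¹: X=262285.1576, Y=5666012.6081, Z=2908194.9428
→ Helmert⁻¹: X=262792.7685, Y=5666300.2179, Z=2908446.1321
→ geod (Bowring, a=6378388.000): φ=27.30310800°, λ=87.34462800°, h=665.4910 m

φ=27.303108°, λ=87.344628°, h=665.491 m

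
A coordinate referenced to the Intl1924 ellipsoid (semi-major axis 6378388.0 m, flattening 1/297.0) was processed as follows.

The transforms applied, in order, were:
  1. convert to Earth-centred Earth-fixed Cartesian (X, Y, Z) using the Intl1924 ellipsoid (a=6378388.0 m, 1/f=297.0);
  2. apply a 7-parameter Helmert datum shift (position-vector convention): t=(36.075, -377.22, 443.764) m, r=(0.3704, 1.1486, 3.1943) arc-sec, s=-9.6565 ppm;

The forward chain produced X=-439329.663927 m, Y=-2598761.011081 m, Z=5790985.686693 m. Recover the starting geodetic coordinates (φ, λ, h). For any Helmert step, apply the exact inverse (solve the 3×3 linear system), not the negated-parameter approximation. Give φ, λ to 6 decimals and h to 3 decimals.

start: X=-439329.6639, Y=-2598761.0111, Z=5790985.6867 m
→ Helmert⁻¹: X=-439442.4668, Y=-2598391.6788, Z=5790600.0586
→ geod (Bowring, a=6378388.000): φ=65.67517600°, λ=-99.59908700°, h=1477.9100 m

φ=65.675176°, λ=-99.599087°, h=1477.910 m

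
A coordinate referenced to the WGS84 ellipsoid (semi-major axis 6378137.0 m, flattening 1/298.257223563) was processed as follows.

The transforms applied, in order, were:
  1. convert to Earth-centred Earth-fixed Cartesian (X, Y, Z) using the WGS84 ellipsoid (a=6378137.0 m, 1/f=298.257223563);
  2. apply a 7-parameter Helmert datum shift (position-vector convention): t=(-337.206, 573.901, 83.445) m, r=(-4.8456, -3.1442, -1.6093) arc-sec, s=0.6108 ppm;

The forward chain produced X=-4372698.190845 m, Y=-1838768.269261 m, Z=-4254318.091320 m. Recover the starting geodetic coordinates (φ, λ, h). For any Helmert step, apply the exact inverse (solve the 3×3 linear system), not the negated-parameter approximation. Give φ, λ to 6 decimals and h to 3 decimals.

start: X=-4372698.1908, Y=-1838768.2693, Z=-4254318.0913 m
→ Helmert⁻¹: X=-4372408.8156, Y=-1839275.2164, Z=-4254375.4954
→ geod (Bowring, a=6378137.000): φ=-42.07966100°, λ=-157.18570500°, h=3283.1270 m

φ=-42.079661°, λ=-157.185705°, h=3283.127 m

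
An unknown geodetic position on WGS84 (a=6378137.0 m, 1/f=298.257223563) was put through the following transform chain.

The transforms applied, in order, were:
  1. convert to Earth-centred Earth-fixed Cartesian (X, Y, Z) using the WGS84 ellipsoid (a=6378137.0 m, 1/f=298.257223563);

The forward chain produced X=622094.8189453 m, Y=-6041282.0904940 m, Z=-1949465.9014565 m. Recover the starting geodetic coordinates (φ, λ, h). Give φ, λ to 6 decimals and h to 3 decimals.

φ=-17.908547°, λ=-84.120748°, h=2310.643 m

start: X=622094.8189, Y=-6041282.0905, Z=-1949465.9015 m
→ geod (Bowring, a=6378137.000): φ=-17.90854700°, λ=-84.12074800°, h=2310.6430 m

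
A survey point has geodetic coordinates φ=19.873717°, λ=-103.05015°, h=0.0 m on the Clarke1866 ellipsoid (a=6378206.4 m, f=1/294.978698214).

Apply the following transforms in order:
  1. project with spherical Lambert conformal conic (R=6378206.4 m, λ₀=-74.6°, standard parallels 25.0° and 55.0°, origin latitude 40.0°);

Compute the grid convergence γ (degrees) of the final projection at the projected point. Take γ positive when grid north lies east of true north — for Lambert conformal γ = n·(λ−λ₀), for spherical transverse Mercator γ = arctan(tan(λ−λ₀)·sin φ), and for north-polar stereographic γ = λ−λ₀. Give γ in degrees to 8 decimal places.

start: φ=19.873717°, λ=-103.050150°, h=0.000 m
→ into lcc (λ₀=-74.6°): φ=19.87371700°, λ−λ₀=-28.45015000°
convergence γ = -18.50490473°

-18.50490473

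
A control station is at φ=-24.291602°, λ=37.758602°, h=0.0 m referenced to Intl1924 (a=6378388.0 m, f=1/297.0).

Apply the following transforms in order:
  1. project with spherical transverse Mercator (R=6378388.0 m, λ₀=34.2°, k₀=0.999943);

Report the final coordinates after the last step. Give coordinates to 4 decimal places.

start: φ=-24.291602°, λ=37.758602°, h=0.000 m
→ tm (R=6378388.0, λ₀=34.2°): E=361216.0265, N=-2708699.6319

E=361216.0265 m, N=-2708699.6319 m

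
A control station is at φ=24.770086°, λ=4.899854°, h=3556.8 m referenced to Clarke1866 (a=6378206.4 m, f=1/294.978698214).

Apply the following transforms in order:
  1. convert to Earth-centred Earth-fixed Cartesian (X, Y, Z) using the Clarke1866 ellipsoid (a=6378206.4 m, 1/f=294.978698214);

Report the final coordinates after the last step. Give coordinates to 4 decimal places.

start: φ=24.770086°, λ=4.899854°, h=3556.800 m
→ ECEF (a=6378206.400, f=1/294.978698214): X=5776872.4540, Y=495237.8435, Z=2657309.0677

X=5776872.4540 m, Y=495237.8435 m, Z=2657309.0677 m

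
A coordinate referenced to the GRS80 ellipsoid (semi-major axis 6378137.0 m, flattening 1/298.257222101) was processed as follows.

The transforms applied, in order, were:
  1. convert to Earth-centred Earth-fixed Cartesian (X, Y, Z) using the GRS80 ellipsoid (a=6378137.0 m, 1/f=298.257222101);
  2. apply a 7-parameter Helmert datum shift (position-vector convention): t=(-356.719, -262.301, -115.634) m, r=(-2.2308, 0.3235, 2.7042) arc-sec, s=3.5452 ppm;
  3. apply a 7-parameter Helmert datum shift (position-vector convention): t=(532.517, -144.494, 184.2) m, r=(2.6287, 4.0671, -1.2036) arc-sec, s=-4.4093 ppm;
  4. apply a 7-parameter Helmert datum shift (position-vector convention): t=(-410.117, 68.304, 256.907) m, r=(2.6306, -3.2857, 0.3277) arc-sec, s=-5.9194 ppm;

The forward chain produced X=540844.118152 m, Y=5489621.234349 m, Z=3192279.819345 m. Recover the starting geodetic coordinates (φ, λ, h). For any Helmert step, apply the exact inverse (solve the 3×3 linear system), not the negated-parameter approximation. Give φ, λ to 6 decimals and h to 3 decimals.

φ=30.220520°, λ=84.370948°, h=750.248 m

start: X=540844.1182, Y=5489621.2343, Z=3192279.8193 m
→ Helmert⁻¹: X=541317.0071, Y=5489625.2741, Z=3191963.1724
→ Helmert⁻¹: X=540691.9060, Y=5489837.8057, Z=3191733.7431
→ Helmert⁻¹: X=541113.6771, Y=5490039.0280, Z=3191898.2861
→ geod (Bowring, a=6378137.000): φ=30.22052000°, λ=84.37094800°, h=750.2480 m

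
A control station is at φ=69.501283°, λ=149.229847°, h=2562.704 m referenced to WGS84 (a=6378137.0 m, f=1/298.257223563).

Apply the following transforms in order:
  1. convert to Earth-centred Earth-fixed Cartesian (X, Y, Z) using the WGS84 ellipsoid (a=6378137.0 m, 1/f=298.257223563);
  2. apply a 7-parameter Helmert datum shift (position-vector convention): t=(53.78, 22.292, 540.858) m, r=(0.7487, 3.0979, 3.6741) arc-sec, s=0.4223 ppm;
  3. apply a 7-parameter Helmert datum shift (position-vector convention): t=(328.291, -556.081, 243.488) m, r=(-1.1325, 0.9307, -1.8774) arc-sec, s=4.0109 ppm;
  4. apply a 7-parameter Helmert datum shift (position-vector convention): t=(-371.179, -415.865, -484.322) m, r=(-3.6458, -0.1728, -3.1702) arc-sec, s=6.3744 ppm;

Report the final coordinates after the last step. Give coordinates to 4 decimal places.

X=-1925437.0414 m, Y=1145688.6115 m, Z=5954562.4059 m

start: φ=69.501283°, λ=149.229847°, h=2562.704 m
→ ECEF (a=6378137.000, f=1/298.257223563): X=-1925546.0587, Y=1146496.7241, Z=5954184.4173
→ Helmert 7p (PV): X=-1925424.0877, Y=1146463.5889, Z=5954760.8712
→ Helmert 7p (PV): X=-1925066.2154, Y=1145962.3262, Z=5955030.6363
→ Helmert 7p (PV): X=-1925437.0414, Y=1145688.6115, Z=5954562.4059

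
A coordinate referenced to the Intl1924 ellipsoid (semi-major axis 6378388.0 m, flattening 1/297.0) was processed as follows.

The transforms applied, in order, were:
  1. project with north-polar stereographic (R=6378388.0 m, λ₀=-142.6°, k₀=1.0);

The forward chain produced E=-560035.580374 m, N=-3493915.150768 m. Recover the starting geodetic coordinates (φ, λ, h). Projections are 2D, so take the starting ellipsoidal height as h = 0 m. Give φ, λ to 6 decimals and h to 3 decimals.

start: E=-560035.5804, N=-3493915.1508 m
→ stereo⁻¹: φ=58.99376800°, λ=-151.70641200°

φ=58.993768°, λ=-151.706412°, h=0.000 m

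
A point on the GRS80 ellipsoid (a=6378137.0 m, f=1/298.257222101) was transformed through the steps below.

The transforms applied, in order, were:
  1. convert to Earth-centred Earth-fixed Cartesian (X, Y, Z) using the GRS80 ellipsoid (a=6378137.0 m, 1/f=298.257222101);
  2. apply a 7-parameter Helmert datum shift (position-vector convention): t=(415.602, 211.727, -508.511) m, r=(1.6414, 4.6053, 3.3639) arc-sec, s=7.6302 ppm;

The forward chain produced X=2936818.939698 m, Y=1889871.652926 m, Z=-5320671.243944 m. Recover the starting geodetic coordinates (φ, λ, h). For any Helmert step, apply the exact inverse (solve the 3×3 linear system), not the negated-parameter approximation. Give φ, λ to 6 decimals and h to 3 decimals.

start: X=2936818.9397, Y=1889871.6529, Z=-5320671.2439 m
→ Helmert⁻¹: X=2936530.5305, Y=1889555.2810, Z=-5320071.6116
→ geod (Bowring, a=6378137.000): φ=-56.89658000°, λ=32.75987200°, h=540.4090 m

φ=-56.896580°, λ=32.759872°, h=540.409 m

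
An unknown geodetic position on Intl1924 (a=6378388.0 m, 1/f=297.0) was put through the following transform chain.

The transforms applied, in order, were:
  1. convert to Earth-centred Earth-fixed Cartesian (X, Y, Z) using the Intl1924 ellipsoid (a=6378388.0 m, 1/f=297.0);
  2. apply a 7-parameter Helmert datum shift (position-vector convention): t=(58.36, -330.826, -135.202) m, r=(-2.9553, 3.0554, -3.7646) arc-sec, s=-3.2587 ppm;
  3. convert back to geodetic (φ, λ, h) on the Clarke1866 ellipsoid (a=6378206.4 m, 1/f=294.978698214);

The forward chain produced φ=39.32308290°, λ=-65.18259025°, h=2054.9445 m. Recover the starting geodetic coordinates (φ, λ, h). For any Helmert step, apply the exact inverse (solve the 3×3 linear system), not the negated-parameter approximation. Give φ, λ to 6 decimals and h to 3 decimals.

start: φ=39.323083°, λ=-65.182590°, h=2054.944 m
→ ECEF (a=6378206.400, f=1/294.978698214): X=2074460.4747, Y=-4485963.4626, Z=4021233.4972
→ Helmert⁻¹: X=2074431.1756, Y=-4485667.0096, Z=4021348.2630
→ geod (Bowring, a=6378388.000): φ=39.32419500°, λ=-65.18145600°, h=1669.6780 m

φ=39.324195°, λ=-65.181456°, h=1669.678 m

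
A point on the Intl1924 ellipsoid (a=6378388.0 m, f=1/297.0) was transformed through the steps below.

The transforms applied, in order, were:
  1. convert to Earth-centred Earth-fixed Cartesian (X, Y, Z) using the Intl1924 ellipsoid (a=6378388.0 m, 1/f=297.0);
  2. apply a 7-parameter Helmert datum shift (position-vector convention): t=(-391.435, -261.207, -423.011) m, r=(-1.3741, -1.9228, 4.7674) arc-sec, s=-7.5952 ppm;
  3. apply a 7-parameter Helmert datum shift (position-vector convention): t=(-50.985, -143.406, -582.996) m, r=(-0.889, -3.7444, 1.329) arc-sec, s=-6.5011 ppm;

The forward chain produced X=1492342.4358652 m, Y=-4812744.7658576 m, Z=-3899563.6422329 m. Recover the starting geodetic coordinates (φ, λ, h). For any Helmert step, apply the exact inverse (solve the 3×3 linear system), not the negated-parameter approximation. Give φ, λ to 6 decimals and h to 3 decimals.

start: X=1492342.4359, Y=-4812744.7659, Z=-3899563.6422 m
→ Helmert⁻¹: X=1492301.3336, Y=-4812625.4575, Z=-3899053.8267
→ Helmert⁻¹: X=1492556.5330, Y=-4812409.3266, Z=-3898706.3999
→ geod (Bowring, a=6378388.000): φ=-37.91901100°, λ=-72.76885600°, h=466.7670 m

φ=-37.919011°, λ=-72.768856°, h=466.767 m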